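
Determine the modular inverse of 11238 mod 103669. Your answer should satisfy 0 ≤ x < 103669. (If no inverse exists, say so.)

21743

gcd(103669, 11238) by repeated division:
103669 = 9·11238 + 2527
11238 = 4·2527 + 1130
2527 = 2·1130 + 267
1130 = 4·267 + 62
267 = 4·62 + 19
62 = 3·19 + 5
19 = 3·5 + 4
5 = 1·4 + 1
4 = 4·1 + 0
gcd = 1, so the inverse exists. Back-substitute:
1 = 5 − 4
1 = −19 + 4·5
1 = 4·62 − 13·19
1 = −13·267 + 56·62
1 = 56·1130 − 237·267
1 = −237·2527 + 530·1130
1 = 530·11238 − 2357·2527
1 = −2357·103669 + 21743·11238
So 11238·21743 ≡ 1 (mod 103669).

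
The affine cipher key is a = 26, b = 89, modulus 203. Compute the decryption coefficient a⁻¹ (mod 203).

gcd(203, 26) by repeated division:
203 = 7*26 + 21
26 = 1*21 + 5
21 = 4*5 + 1
5 = 5*1 + 0
gcd = 1, so the inverse exists. Back-substitute:
1 = 21 − 4·5
1 = −4·26 + 5·21
1 = 5·203 − 39·26
So 26·(-39) ≡ 1 (mod 203), and -39 ≡ 164 (mod 203).

164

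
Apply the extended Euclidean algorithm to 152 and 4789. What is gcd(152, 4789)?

1

Apply Euclid's algorithm to 4789 and 152:
4789 = 31×152 + 77
152 = 1×77 + 75
77 = 1×75 + 2
75 = 37×2 + 1
2 = 2×1 + 0
gcd(152, 4789) = 1.
Express as a combination:
1 = 75 − 37·2
1 = −37·77 + 38·75
1 = 38·152 − 75·77
1 = −75·4789 + 2363·152
So 1 = (-75)·4789 + (2363)·152.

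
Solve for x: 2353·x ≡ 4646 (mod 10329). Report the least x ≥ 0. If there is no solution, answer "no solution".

First find gcd(2353, 10329):
10329 = 4*2353 + 917
2353 = 2*917 + 519
917 = 1*519 + 398
519 = 1*398 + 121
398 = 3*121 + 35
121 = 3*35 + 16
35 = 2*16 + 3
16 = 5*3 + 1
3 = 3*1 + 0
gcd = 1, so a unique solution mod 10329 exists.
Back-substitute for the Bézout coefficients:
1 = 16 − 5·3
1 = −5·35 + 11·16
1 = 11·121 − 38·35
1 = −38·398 + 125·121
1 = 125·519 − 163·398
1 = −163·917 + 288·519
1 = 288·2353 − 739·917
1 = −739·10329 + 3244·2353
So 2353·(3244) ≡ 1 (mod 10329), giving 2353⁻¹ ≡ 3244.
x ≡ 2353⁻¹·4646 ≡ 3244·4646 ≡ 1613 (mod 10329).

1613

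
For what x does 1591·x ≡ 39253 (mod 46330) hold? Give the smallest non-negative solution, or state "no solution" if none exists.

4713

First find gcd(1591, 46330):
46330 = 29×1591 + 191
1591 = 8×191 + 63
191 = 3×63 + 2
63 = 31×2 + 1
2 = 2×1 + 0
gcd = 1, so a unique solution mod 46330 exists.
Back-substitute for the Bézout coefficients:
1 = 63 − 31·2
1 = −31·191 + 94·63
1 = 94·1591 − 783·191
1 = −783·46330 + 22801·1591
So 1591·(22801) ≡ 1 (mod 46330), giving 1591⁻¹ ≡ 22801.
x ≡ 1591⁻¹·39253 ≡ 22801·39253 ≡ 4713 (mod 46330).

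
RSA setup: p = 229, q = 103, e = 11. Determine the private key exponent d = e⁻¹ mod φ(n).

φ(n) = (p−1)(q−1) = 228·102 = 23256.
Need d with 11·d ≡ 1 (mod 23256). Apply the extended Euclidean algorithm:
23256 = 2114×11 + 2
11 = 5×2 + 1
2 = 2×1 + 0
Back-substitute:
1 = 11 − 5·2
1 = −5·23256 + 10571·11
So 11·10571 ≡ 1 (mod 23256), hence d = 10571.

10571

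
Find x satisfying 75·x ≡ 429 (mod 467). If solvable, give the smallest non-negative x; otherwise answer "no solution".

398

First find gcd(75, 467):
467 = 6*75 + 17
75 = 4*17 + 7
17 = 2*7 + 3
7 = 2*3 + 1
3 = 3*1 + 0
gcd = 1, so a unique solution mod 467 exists.
Back-substitute for the Bézout coefficients:
1 = 7 − 2·3
1 = −2·17 + 5·7
1 = 5·75 − 22·17
1 = −22·467 + 137·75
So 75·(137) ≡ 1 (mod 467), giving 75⁻¹ ≡ 137.
x ≡ 75⁻¹·429 ≡ 137·429 ≡ 398 (mod 467).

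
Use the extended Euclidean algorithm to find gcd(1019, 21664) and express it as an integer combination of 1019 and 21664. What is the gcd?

Apply Euclid's algorithm to 21664 and 1019:
21664 = 21×1019 + 265
1019 = 3×265 + 224
265 = 1×224 + 41
224 = 5×41 + 19
41 = 2×19 + 3
19 = 6×3 + 1
3 = 3×1 + 0
gcd(1019, 21664) = 1.
Express as a combination:
1 = 19 − 6·3
1 = −6·41 + 13·19
1 = 13·224 − 71·41
1 = −71·265 + 84·224
1 = 84·1019 − 323·265
1 = −323·21664 + 6867·1019
So 1 = (-323)·21664 + (6867)·1019.

1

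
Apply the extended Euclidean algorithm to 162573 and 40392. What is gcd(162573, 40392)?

Euclidean algorithm:
162573 = 4×40392 + 1005
40392 = 40×1005 + 192
1005 = 5×192 + 45
192 = 4×45 + 12
45 = 3×12 + 9
12 = 1×9 + 3
9 = 3×3 + 0
gcd(162573, 40392) = 3.
Working backward:
3 = 12 − 9
3 = −45 + 4·12
3 = 4·192 − 17·45
3 = −17·1005 + 89·192
3 = 89·40392 − 3577·1005
3 = −3577·162573 + 14397·40392
So 3 = (-3577)·162573 + (14397)·40392.

3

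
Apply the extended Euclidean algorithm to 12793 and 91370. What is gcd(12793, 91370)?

1

Repeated division:
91370 = 7*12793 + 1819
12793 = 7*1819 + 60
1819 = 30*60 + 19
60 = 3*19 + 3
19 = 6*3 + 1
3 = 3*1 + 0
gcd(12793, 91370) = 1.
Express as a combination:
1 = 19 − 6·3
1 = −6·60 + 19·19
1 = 19·1819 − 576·60
1 = −576·12793 + 4051·1819
1 = 4051·91370 − 28933·12793
So 1 = (4051)·91370 + (-28933)·12793.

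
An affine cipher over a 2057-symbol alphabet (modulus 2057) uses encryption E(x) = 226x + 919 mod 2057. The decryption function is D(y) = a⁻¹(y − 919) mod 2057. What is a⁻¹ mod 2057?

gcd(2057, 226) by repeated division:
2057 = 9×226 + 23
226 = 9×23 + 19
23 = 1×19 + 4
19 = 4×4 + 3
4 = 1×3 + 1
3 = 3×1 + 0
Since gcd(226, 2057) = 1, back-substitute to write 1 as a combination:
1 = 4 − 3
1 = −19 + 5·4
1 = 5·23 − 6·19
1 = −6·226 + 59·23
1 = 59·2057 − 537·226
Thus 226·(-537) ≡ 1 (mod 2057); reducing, -537 mod 2057 = 1520.

1520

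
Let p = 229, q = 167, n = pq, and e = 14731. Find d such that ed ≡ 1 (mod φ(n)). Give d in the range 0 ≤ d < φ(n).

32563

φ(n) = (p−1)(q−1) = 228·166 = 37848.
Need d with 14731·d ≡ 1 (mod 37848). Apply the extended Euclidean algorithm:
37848 = 2·14731 + 8386
14731 = 1·8386 + 6345
8386 = 1·6345 + 2041
6345 = 3·2041 + 222
2041 = 9·222 + 43
222 = 5·43 + 7
43 = 6·7 + 1
7 = 7·1 + 0
Back-substitute:
1 = 43 − 6·7
1 = −6·222 + 31·43
1 = 31·2041 − 285·222
1 = −285·6345 + 886·2041
1 = 886·8386 − 1171·6345
1 = −1171·14731 + 2057·8386
1 = 2057·37848 − 5285·14731
So 14731·(-5285) ≡ 1 (mod 37848), hence d ≡ -5285 ≡ 32563 (mod 37848).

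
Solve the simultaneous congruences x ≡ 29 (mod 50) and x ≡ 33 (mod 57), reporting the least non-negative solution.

1629

Write x = 29 + 50·k. Then 50·k ≡ 33 − 29 ≡ 4 (mod 57).
Need 50⁻¹ mod 57. Extended Euclid on (57, 50):
57 = 1·50 + 7
50 = 7·7 + 1
7 = 7·1 + 0
Back-substitute:
1 = 50 − 7·7
1 = −7·57 + 8·50
50⁻¹ ≡ 8 (mod 57), so k ≡ 8·4 ≡ 32 (mod 57).
x = 29 + 50·32 = 1629.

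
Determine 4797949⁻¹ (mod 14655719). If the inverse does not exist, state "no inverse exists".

Compute gcd(4797949, 14655719):
14655719 = 3×4797949 + 261872
4797949 = 18×261872 + 84253
261872 = 3×84253 + 9113
84253 = 9×9113 + 2236
9113 = 4×2236 + 169
2236 = 13×169 + 39
169 = 4×39 + 13
39 = 3×13 + 0
Since gcd = 13 > 1, 4797949 is not a unit mod 14655719.

no inverse exists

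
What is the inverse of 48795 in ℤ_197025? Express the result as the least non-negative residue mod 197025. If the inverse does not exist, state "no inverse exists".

Compute gcd(48795, 197025):
197025 = 4·48795 + 1845
48795 = 26·1845 + 825
1845 = 2·825 + 195
825 = 4·195 + 45
195 = 4·45 + 15
45 = 3·15 + 0
The gcd is 15, not 1, hence no inverse exists.

no inverse exists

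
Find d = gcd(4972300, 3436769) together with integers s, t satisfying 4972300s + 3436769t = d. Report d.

1

Apply Euclid's algorithm to 4972300 and 3436769:
4972300 = 1·3436769 + 1535531
3436769 = 2·1535531 + 365707
1535531 = 4·365707 + 72703
365707 = 5·72703 + 2192
72703 = 33·2192 + 367
2192 = 5·367 + 357
367 = 1·357 + 10
357 = 35·10 + 7
10 = 1·7 + 3
7 = 2·3 + 1
3 = 3·1 + 0
gcd(4972300, 3436769) = 1.
Back-substituting:
1 = 7 − 2·3
1 = −2·10 + 3·7
1 = 3·357 − 107·10
1 = −107·367 + 110·357
1 = 110·2192 − 657·367
1 = −657·72703 + 21791·2192
1 = 21791·365707 − 109612·72703
1 = −109612·1535531 + 460239·365707
1 = 460239·3436769 − 1030090·1535531
1 = −1030090·4972300 + 1490329·3436769
So 1 = (-1030090)·4972300 + (1490329)·3436769.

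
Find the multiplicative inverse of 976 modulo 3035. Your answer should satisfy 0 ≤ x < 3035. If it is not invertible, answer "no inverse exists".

936

Extended Euclidean algorithm:
3035 = 3×976 + 107
976 = 9×107 + 13
107 = 8×13 + 3
13 = 4×3 + 1
3 = 3×1 + 0
Since gcd(976, 3035) = 1, back-substitute to write 1 as a combination:
1 = 13 − 4·3
1 = −4·107 + 33·13
1 = 33·976 − 301·107
1 = −301·3035 + 936·976
So 976·936 ≡ 1 (mod 3035).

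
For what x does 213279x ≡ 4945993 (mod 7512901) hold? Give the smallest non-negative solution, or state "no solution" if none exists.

gcd(213279, 7512901):
7512901 = 35*213279 + 48136
213279 = 4*48136 + 20735
48136 = 2*20735 + 6666
20735 = 3*6666 + 737
6666 = 9*737 + 33
737 = 22*33 + 11
33 = 3*11 + 0
gcd = 11, but 11 ∤ 4945993, so the congruence has no solution.

no solution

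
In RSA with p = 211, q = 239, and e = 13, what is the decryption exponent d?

φ(n) = (p−1)(q−1) = 210·238 = 49980.
Need d with 13·d ≡ 1 (mod 49980). Apply the extended Euclidean algorithm:
49980 = 3844*13 + 8
13 = 1*8 + 5
8 = 1*5 + 3
5 = 1*3 + 2
3 = 1*2 + 1
2 = 2*1 + 0
Back-substitute:
1 = 3 − 2
1 = −5 + 2·3
1 = 2·8 − 3·5
1 = −3·13 + 5·8
1 = 5·49980 − 19223·13
So 13·(-19223) ≡ 1 (mod 49980), hence d ≡ -19223 ≡ 30757 (mod 49980).

30757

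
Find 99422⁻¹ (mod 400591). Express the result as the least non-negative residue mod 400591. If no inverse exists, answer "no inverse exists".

174146

Extended Euclidean algorithm:
400591 = 4·99422 + 2903
99422 = 34·2903 + 720
2903 = 4·720 + 23
720 = 31·23 + 7
23 = 3·7 + 2
7 = 3·2 + 1
2 = 2·1 + 0
Since gcd(99422, 400591) = 1, back-substitute to write 1 as a combination:
1 = 7 − 3·2
1 = −3·23 + 10·7
1 = 10·720 − 313·23
1 = −313·2903 + 1262·720
1 = 1262·99422 − 43221·2903
1 = −43221·400591 + 174146·99422
So 99422·174146 ≡ 1 (mod 400591).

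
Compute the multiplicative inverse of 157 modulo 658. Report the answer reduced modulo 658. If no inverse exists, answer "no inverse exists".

Apply the Euclidean algorithm to 658 and 157:
658 = 4·157 + 30
157 = 5·30 + 7
30 = 4·7 + 2
7 = 3·2 + 1
2 = 2·1 + 0
gcd = 1, so the inverse exists. Back-substitute:
1 = 7 − 3·2
1 = −3·30 + 13·7
1 = 13·157 − 68·30
1 = −68·658 + 285·157
So 157·285 ≡ 1 (mod 658).

285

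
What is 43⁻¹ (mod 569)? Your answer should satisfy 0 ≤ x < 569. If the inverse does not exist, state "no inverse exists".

Run Euclid on (569, 43):
569 = 13×43 + 10
43 = 4×10 + 3
10 = 3×3 + 1
3 = 3×1 + 0
gcd = 1, so the inverse exists. Back-substitute:
1 = 10 − 3·3
1 = −3·43 + 13·10
1 = 13·569 − 172·43
Thus 43·(-172) ≡ 1 (mod 569); reducing, -172 mod 569 = 397.

397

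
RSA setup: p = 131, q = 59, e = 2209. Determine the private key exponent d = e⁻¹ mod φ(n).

1949

φ(n) = (p−1)(q−1) = 130·58 = 7540.
Need d with 2209·d ≡ 1 (mod 7540). Apply the extended Euclidean algorithm:
7540 = 3×2209 + 913
2209 = 2×913 + 383
913 = 2×383 + 147
383 = 2×147 + 89
147 = 1×89 + 58
89 = 1×58 + 31
58 = 1×31 + 27
31 = 1×27 + 4
27 = 6×4 + 3
4 = 1×3 + 1
3 = 3×1 + 0
Back-substitute:
1 = 4 − 3
1 = −27 + 7·4
1 = 7·31 − 8·27
1 = −8·58 + 15·31
1 = 15·89 − 23·58
1 = −23·147 + 38·89
1 = 38·383 − 99·147
1 = −99·913 + 236·383
1 = 236·2209 − 571·913
1 = −571·7540 + 1949·2209
So 2209·1949 ≡ 1 (mod 7540), hence d = 1949.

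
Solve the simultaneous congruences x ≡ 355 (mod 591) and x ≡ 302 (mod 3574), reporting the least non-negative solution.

Write x = 355 + 591·k. Then 591·k ≡ 302 − 355 ≡ 3521 (mod 3574).
Need 591⁻¹ mod 3574. Extended Euclid on (3574, 591):
3574 = 6*591 + 28
591 = 21*28 + 3
28 = 9*3 + 1
3 = 3*1 + 0
Back-substitute:
1 = 28 − 9·3
1 = −9·591 + 190·28
1 = 190·3574 − 1149·591
591⁻¹ ≡ 2425 (mod 3574), so k ≡ 2425·3521 ≡ 139 (mod 3574).
x = 355 + 591·139 = 82504.

82504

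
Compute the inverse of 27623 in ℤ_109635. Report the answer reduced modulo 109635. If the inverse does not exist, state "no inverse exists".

34157

Extended Euclidean algorithm:
109635 = 3×27623 + 26766
27623 = 1×26766 + 857
26766 = 31×857 + 199
857 = 4×199 + 61
199 = 3×61 + 16
61 = 3×16 + 13
16 = 1×13 + 3
13 = 4×3 + 1
3 = 3×1 + 0
The gcd is 1. Working backward:
1 = 13 − 4·3
1 = −4·16 + 5·13
1 = 5·61 − 19·16
1 = −19·199 + 62·61
1 = 62·857 − 267·199
1 = −267·26766 + 8339·857
1 = 8339·27623 − 8606·26766
1 = −8606·109635 + 34157·27623
So 27623·34157 ≡ 1 (mod 109635).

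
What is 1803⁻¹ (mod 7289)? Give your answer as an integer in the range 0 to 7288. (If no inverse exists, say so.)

Extended Euclidean algorithm:
7289 = 4·1803 + 77
1803 = 23·77 + 32
77 = 2·32 + 13
32 = 2·13 + 6
13 = 2·6 + 1
6 = 6·1 + 0
The gcd is 1. Working backward:
1 = 13 − 2·6
1 = −2·32 + 5·13
1 = 5·77 − 12·32
1 = −12·1803 + 281·77
1 = 281·7289 − 1136·1803
So 1803·(-1136) ≡ 1 (mod 7289), and -1136 ≡ 6153 (mod 7289).

6153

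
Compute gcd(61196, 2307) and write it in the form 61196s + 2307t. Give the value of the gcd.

Repeated division:
61196 = 26×2307 + 1214
2307 = 1×1214 + 1093
1214 = 1×1093 + 121
1093 = 9×121 + 4
121 = 30×4 + 1
4 = 4×1 + 0
gcd(61196, 2307) = 1.
Back-substituting:
1 = 121 − 30·4
1 = −30·1093 + 271·121
1 = 271·1214 − 301·1093
1 = −301·2307 + 572·1214
1 = 572·61196 − 15173·2307
So 1 = (572)·61196 + (-15173)·2307.

1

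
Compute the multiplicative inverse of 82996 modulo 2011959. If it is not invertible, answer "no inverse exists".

1792354

Run Euclid on (2011959, 82996):
2011959 = 24*82996 + 20055
82996 = 4*20055 + 2776
20055 = 7*2776 + 623
2776 = 4*623 + 284
623 = 2*284 + 55
284 = 5*55 + 9
55 = 6*9 + 1
9 = 9*1 + 0
gcd = 1, so the inverse exists. Back-substitute:
1 = 55 − 6·9
1 = −6·284 + 31·55
1 = 31·623 − 68·284
1 = −68·2776 + 303·623
1 = 303·20055 − 2189·2776
1 = −2189·82996 + 9059·20055
1 = 9059·2011959 − 219605·82996
Hence 82996⁻¹ ≡ -219605 ≡ 1792354 (mod 2011959).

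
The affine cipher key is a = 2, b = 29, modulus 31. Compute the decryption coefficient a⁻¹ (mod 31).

16

Extended Euclidean algorithm:
31 = 15×2 + 1
2 = 2×1 + 0
The gcd is 1. Working backward:
1 = 31 − 15·2
Thus 2·(-15) ≡ 1 (mod 31); reducing, -15 mod 31 = 16.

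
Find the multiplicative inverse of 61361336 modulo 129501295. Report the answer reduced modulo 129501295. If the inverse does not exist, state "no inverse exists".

97385996

Run Euclid on (129501295, 61361336):
129501295 = 2·61361336 + 6778623
61361336 = 9·6778623 + 353729
6778623 = 19·353729 + 57772
353729 = 6·57772 + 7097
57772 = 8·7097 + 996
7097 = 7·996 + 125
996 = 7·125 + 121
125 = 1·121 + 4
121 = 30·4 + 1
4 = 4·1 + 0
gcd = 1, so the inverse exists. Back-substitute:
1 = 121 − 30·4
1 = −30·125 + 31·121
1 = 31·996 − 247·125
1 = −247·7097 + 1760·996
1 = 1760·57772 − 14327·7097
1 = −14327·353729 + 87722·57772
1 = 87722·6778623 − 1681045·353729
1 = −1681045·61361336 + 15217127·6778623
1 = 15217127·129501295 − 32115299·61361336
Hence 61361336⁻¹ ≡ -32115299 ≡ 97385996 (mod 129501295).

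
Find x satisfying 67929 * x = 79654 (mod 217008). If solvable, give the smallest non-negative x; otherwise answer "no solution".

gcd(67929, 217008):
217008 = 3×67929 + 13221
67929 = 5×13221 + 1824
13221 = 7×1824 + 453
1824 = 4×453 + 12
453 = 37×12 + 9
12 = 1×9 + 3
9 = 3×3 + 0
gcd = 3, but 3 ∤ 79654, so the congruence has no solution.

no solution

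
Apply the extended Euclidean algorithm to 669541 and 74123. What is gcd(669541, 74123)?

Euclidean algorithm:
669541 = 9*74123 + 2434
74123 = 30*2434 + 1103
2434 = 2*1103 + 228
1103 = 4*228 + 191
228 = 1*191 + 37
191 = 5*37 + 6
37 = 6*6 + 1
6 = 6*1 + 0
gcd(669541, 74123) = 1.
Working backward:
1 = 37 − 6·6
1 = −6·191 + 31·37
1 = 31·228 − 37·191
1 = −37·1103 + 179·228
1 = 179·2434 − 395·1103
1 = −395·74123 + 12029·2434
1 = 12029·669541 − 108656·74123
So 1 = (12029)·669541 + (-108656)·74123.

1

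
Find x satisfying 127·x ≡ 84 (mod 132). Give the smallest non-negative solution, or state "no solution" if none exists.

First find gcd(127, 132):
132 = 1·127 + 5
127 = 25·5 + 2
5 = 2·2 + 1
2 = 2·1 + 0
gcd = 1, so a unique solution mod 132 exists.
Back-substitute for the Bézout coefficients:
1 = 5 − 2·2
1 = −2·127 + 51·5
1 = 51·132 − 53·127
So 127·(-53) ≡ 1 (mod 132), giving 127⁻¹ ≡ 79.
x ≡ 127⁻¹·84 ≡ 79·84 ≡ 36 (mod 132).

36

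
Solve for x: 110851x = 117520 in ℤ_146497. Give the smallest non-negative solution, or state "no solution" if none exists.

6597

First find gcd(110851, 146497):
146497 = 1×110851 + 35646
110851 = 3×35646 + 3913
35646 = 9×3913 + 429
3913 = 9×429 + 52
429 = 8×52 + 13
52 = 4×13 + 0
gcd = 13 and 13 | 117520, so solutions exist. Divide through by 13: 8527x ≡ 9040 (mod 11269).
Now find 8527⁻¹ mod 11269:
11269 = 1·8527 + 2742
8527 = 3·2742 + 301
2742 = 9·301 + 33
301 = 9·33 + 4
33 = 8·4 + 1
4 = 4·1 + 0
Back-substitute:
1 = 33 − 8·4
1 = −8·301 + 73·33
1 = 73·2742 − 665·301
1 = −665·8527 + 2068·2742
1 = 2068·11269 − 2733·8527
So 8527·(-2733) ≡ 1 (mod 11269), i.e. 8527⁻¹ ≡ 8536.
Then x ≡ 8536·9040 ≡ 6597 (mod 11269); the smallest non-negative solution is x = 6597.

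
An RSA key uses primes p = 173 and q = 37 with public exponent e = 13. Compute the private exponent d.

1429

φ(n) = (p−1)(q−1) = 172·36 = 6192.
Need d with 13·d ≡ 1 (mod 6192). Apply the extended Euclidean algorithm:
6192 = 476*13 + 4
13 = 3*4 + 1
4 = 4*1 + 0
Back-substitute:
1 = 13 − 3·4
1 = −3·6192 + 1429·13
So 13·1429 ≡ 1 (mod 6192), hence d = 1429.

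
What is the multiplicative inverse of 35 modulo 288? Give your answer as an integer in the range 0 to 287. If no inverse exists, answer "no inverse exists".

Apply the Euclidean algorithm to 288 and 35:
288 = 8·35 + 8
35 = 4·8 + 3
8 = 2·3 + 2
3 = 1·2 + 1
2 = 2·1 + 0
gcd = 1, so the inverse exists. Back-substitute:
1 = 3 − 2
1 = −8 + 3·3
1 = 3·35 − 13·8
1 = −13·288 + 107·35
So 35·107 ≡ 1 (mod 288).

107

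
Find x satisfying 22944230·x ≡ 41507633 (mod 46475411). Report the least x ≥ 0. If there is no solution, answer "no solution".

First find gcd(22944230, 46475411):
46475411 = 2·22944230 + 586951
22944230 = 39·586951 + 53141
586951 = 11·53141 + 2400
53141 = 22·2400 + 341
2400 = 7·341 + 13
341 = 26·13 + 3
13 = 4·3 + 1
3 = 3·1 + 0
gcd = 1, so a unique solution mod 46475411 exists.
Back-substitute for the Bézout coefficients:
1 = 13 − 4·3
1 = −4·341 + 105·13
1 = 105·2400 − 739·341
1 = −739·53141 + 16363·2400
1 = 16363·586951 − 180732·53141
1 = −180732·22944230 + 7064911·586951
1 = 7064911·46475411 − 14310554·22944230
So 22944230·(-14310554) ≡ 1 (mod 46475411), giving 22944230⁻¹ ≡ 32164857.
x ≡ 22944230⁻¹·41507633 ≡ 32164857·41507633 ≡ 31663341 (mod 46475411).

31663341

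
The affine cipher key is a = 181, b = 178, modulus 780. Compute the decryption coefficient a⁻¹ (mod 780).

gcd(780, 181) by repeated division:
780 = 4·181 + 56
181 = 3·56 + 13
56 = 4·13 + 4
13 = 3·4 + 1
4 = 4·1 + 0
Since gcd(181, 780) = 1, back-substitute to write 1 as a combination:
1 = 13 − 3·4
1 = −3·56 + 13·13
1 = 13·181 − 42·56
1 = −42·780 + 181·181
So 181·181 ≡ 1 (mod 780).

181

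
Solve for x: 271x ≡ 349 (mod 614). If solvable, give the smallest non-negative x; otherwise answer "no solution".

First find gcd(271, 614):
614 = 2×271 + 72
271 = 3×72 + 55
72 = 1×55 + 17
55 = 3×17 + 4
17 = 4×4 + 1
4 = 4×1 + 0
gcd = 1, so a unique solution mod 614 exists.
Back-substitute for the Bézout coefficients:
1 = 17 − 4·4
1 = −4·55 + 13·17
1 = 13·72 − 17·55
1 = −17·271 + 64·72
1 = 64·614 − 145·271
So 271·(-145) ≡ 1 (mod 614), giving 271⁻¹ ≡ 469.
x ≡ 271⁻¹·349 ≡ 469·349 ≡ 357 (mod 614).

357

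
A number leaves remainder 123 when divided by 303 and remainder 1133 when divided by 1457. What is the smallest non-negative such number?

Write x = 123 + 303·k. Then 303·k ≡ 1133 − 123 ≡ 1010 (mod 1457).
Need 303⁻¹ mod 1457. Extended Euclid on (1457, 303):
1457 = 4*303 + 245
303 = 1*245 + 58
245 = 4*58 + 13
58 = 4*13 + 6
13 = 2*6 + 1
6 = 6*1 + 0
Back-substitute:
1 = 13 − 2·6
1 = −2·58 + 9·13
1 = 9·245 − 38·58
1 = −38·303 + 47·245
1 = 47·1457 − 226·303
303⁻¹ ≡ 1231 (mod 1457), so k ≡ 1231·1010 ≡ 489 (mod 1457).
x = 123 + 303·489 = 148290.

148290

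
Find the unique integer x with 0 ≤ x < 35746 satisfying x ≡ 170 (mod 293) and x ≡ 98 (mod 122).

1928

Write x = 170 + 293·k. Then 293·k ≡ 98 − 170 ≡ 50 (mod 122).
Need 293⁻¹ mod 122. Extended Euclid on (122, 49):
122 = 2*49 + 24
49 = 2*24 + 1
24 = 24*1 + 0
Back-substitute:
1 = 49 − 2·24
1 = −2·122 + 5·49
293⁻¹ ≡ 5 (mod 122), so k ≡ 5·50 ≡ 6 (mod 122).
x = 170 + 293·6 = 1928.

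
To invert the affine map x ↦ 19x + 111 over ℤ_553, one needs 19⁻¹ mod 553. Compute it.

Apply the Euclidean algorithm to 553 and 19:
553 = 29*19 + 2
19 = 9*2 + 1
2 = 2*1 + 0
gcd = 1, so the inverse exists. Back-substitute:
1 = 19 − 9·2
1 = −9·553 + 262·19
So 19·262 ≡ 1 (mod 553).

262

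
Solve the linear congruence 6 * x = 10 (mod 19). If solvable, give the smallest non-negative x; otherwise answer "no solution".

8

First find gcd(6, 19):
19 = 3×6 + 1
6 = 6×1 + 0
gcd = 1, so a unique solution mod 19 exists.
Back-substitute for the Bézout coefficients:
1 = 19 − 3·6
So 6·(-3) ≡ 1 (mod 19), giving 6⁻¹ ≡ 16.
x ≡ 6⁻¹·10 ≡ 16·10 ≡ 8 (mod 19).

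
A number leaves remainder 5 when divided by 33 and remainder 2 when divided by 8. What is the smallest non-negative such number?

170

Write x = 5 + 33·k. Then 33·k ≡ 2 − 5 ≡ 5 (mod 8).
Need 33⁻¹ mod 8. Extended Euclid on (8, 1):
8 = 8×1 + 0
33⁻¹ ≡ 1 (mod 8), so k ≡ 1·5 ≡ 5 (mod 8).
x = 5 + 33·5 = 170.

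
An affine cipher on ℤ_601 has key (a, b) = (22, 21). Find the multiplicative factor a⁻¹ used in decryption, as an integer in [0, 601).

Run Euclid on (601, 22):
601 = 27*22 + 7
22 = 3*7 + 1
7 = 7*1 + 0
The gcd is 1. Working backward:
1 = 22 − 3·7
1 = −3·601 + 82·22
So 22·82 ≡ 1 (mod 601).

82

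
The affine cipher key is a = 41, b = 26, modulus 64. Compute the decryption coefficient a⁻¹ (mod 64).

25

Apply the Euclidean algorithm to 64 and 41:
64 = 1*41 + 23
41 = 1*23 + 18
23 = 1*18 + 5
18 = 3*5 + 3
5 = 1*3 + 2
3 = 1*2 + 1
2 = 2*1 + 0
The gcd is 1. Working backward:
1 = 3 − 2
1 = −5 + 2·3
1 = 2·18 − 7·5
1 = −7·23 + 9·18
1 = 9·41 − 16·23
1 = −16·64 + 25·41
So 41·25 ≡ 1 (mod 64).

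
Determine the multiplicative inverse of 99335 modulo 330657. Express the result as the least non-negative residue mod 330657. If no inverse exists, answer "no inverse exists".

63302

Extended Euclidean algorithm:
330657 = 3*99335 + 32652
99335 = 3*32652 + 1379
32652 = 23*1379 + 935
1379 = 1*935 + 444
935 = 2*444 + 47
444 = 9*47 + 21
47 = 2*21 + 5
21 = 4*5 + 1
5 = 5*1 + 0
The gcd is 1. Working backward:
1 = 21 − 4·5
1 = −4·47 + 9·21
1 = 9·444 − 85·47
1 = −85·935 + 179·444
1 = 179·1379 − 264·935
1 = −264·32652 + 6251·1379
1 = 6251·99335 − 19017·32652
1 = −19017·330657 + 63302·99335
So 99335·63302 ≡ 1 (mod 330657).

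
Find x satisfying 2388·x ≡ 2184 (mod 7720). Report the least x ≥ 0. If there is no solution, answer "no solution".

First find gcd(2388, 7720):
7720 = 3*2388 + 556
2388 = 4*556 + 164
556 = 3*164 + 64
164 = 2*64 + 36
64 = 1*36 + 28
36 = 1*28 + 8
28 = 3*8 + 4
8 = 2*4 + 0
gcd = 4 and 4 | 2184, so solutions exist. Divide through by 4: 597x ≡ 546 (mod 1930).
Now find 597⁻¹ mod 1930:
1930 = 3·597 + 139
597 = 4·139 + 41
139 = 3·41 + 16
41 = 2·16 + 9
16 = 1·9 + 7
9 = 1·7 + 2
7 = 3·2 + 1
2 = 2·1 + 0
Back-substitute:
1 = 7 − 3·2
1 = −3·9 + 4·7
1 = 4·16 − 7·9
1 = −7·41 + 18·16
1 = 18·139 − 61·41
1 = −61·597 + 262·139
1 = 262·1930 − 847·597
So 597·(-847) ≡ 1 (mod 1930), i.e. 597⁻¹ ≡ 1083.
Then x ≡ 1083·546 ≡ 738 (mod 1930); the smallest non-negative solution is x = 738.

738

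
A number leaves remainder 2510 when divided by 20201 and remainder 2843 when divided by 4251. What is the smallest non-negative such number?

32667527

Write x = 2510 + 20201·k. Then 20201·k ≡ 2843 − 2510 ≡ 333 (mod 4251).
Need 20201⁻¹ mod 4251. Extended Euclid on (4251, 3197):
4251 = 1*3197 + 1054
3197 = 3*1054 + 35
1054 = 30*35 + 4
35 = 8*4 + 3
4 = 1*3 + 1
3 = 3*1 + 0
Back-substitute:
1 = 4 − 3
1 = −35 + 9·4
1 = 9·1054 − 271·35
1 = −271·3197 + 822·1054
1 = 822·4251 − 1093·3197
20201⁻¹ ≡ 3158 (mod 4251), so k ≡ 3158·333 ≡ 1617 (mod 4251).
x = 2510 + 20201·1617 = 32667527.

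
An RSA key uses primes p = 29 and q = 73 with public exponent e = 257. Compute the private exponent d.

φ(n) = (p−1)(q−1) = 28·72 = 2016.
Need d with 257·d ≡ 1 (mod 2016). Apply the extended Euclidean algorithm:
2016 = 7×257 + 217
257 = 1×217 + 40
217 = 5×40 + 17
40 = 2×17 + 6
17 = 2×6 + 5
6 = 1×5 + 1
5 = 5×1 + 0
Back-substitute:
1 = 6 − 5
1 = −17 + 3·6
1 = 3·40 − 7·17
1 = −7·217 + 38·40
1 = 38·257 − 45·217
1 = −45·2016 + 353·257
So 257·353 ≡ 1 (mod 2016), hence d = 353.

353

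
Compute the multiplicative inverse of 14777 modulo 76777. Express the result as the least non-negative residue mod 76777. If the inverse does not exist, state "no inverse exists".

15743

Extended Euclidean algorithm:
76777 = 5·14777 + 2892
14777 = 5·2892 + 317
2892 = 9·317 + 39
317 = 8·39 + 5
39 = 7·5 + 4
5 = 1·4 + 1
4 = 4·1 + 0
Since gcd(14777, 76777) = 1, back-substitute to write 1 as a combination:
1 = 5 − 4
1 = −39 + 8·5
1 = 8·317 − 65·39
1 = −65·2892 + 593·317
1 = 593·14777 − 3030·2892
1 = −3030·76777 + 15743·14777
So 14777·15743 ≡ 1 (mod 76777).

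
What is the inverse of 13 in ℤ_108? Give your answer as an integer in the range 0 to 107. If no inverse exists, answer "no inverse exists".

Run Euclid on (108, 13):
108 = 8×13 + 4
13 = 3×4 + 1
4 = 4×1 + 0
The gcd is 1. Working backward:
1 = 13 − 3·4
1 = −3·108 + 25·13
So 13·25 ≡ 1 (mod 108).

25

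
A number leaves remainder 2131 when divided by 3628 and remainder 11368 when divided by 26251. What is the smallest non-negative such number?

Write x = 2131 + 3628·k. Then 3628·k ≡ 11368 − 2131 ≡ 9237 (mod 26251).
Need 3628⁻¹ mod 26251. Extended Euclid on (26251, 3628):
26251 = 7·3628 + 855
3628 = 4·855 + 208
855 = 4·208 + 23
208 = 9·23 + 1
23 = 23·1 + 0
Back-substitute:
1 = 208 − 9·23
1 = −9·855 + 37·208
1 = 37·3628 − 157·855
1 = −157·26251 + 1136·3628
3628⁻¹ ≡ 1136 (mod 26251), so k ≡ 1136·9237 ≡ 19083 (mod 26251).
x = 2131 + 3628·19083 = 69235255.

69235255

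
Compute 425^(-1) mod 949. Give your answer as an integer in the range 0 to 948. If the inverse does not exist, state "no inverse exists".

Run Euclid on (949, 425):
949 = 2·425 + 99
425 = 4·99 + 29
99 = 3·29 + 12
29 = 2·12 + 5
12 = 2·5 + 2
5 = 2·2 + 1
2 = 2·1 + 0
gcd = 1, so the inverse exists. Back-substitute:
1 = 5 − 2·2
1 = −2·12 + 5·5
1 = 5·29 − 12·12
1 = −12·99 + 41·29
1 = 41·425 − 176·99
1 = −176·949 + 393·425
So 425·393 ≡ 1 (mod 949).

393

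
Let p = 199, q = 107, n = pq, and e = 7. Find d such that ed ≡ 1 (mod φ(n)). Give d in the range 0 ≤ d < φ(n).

φ(n) = (p−1)(q−1) = 198·106 = 20988.
Need d with 7·d ≡ 1 (mod 20988). Apply the extended Euclidean algorithm:
20988 = 2998×7 + 2
7 = 3×2 + 1
2 = 2×1 + 0
Back-substitute:
1 = 7 − 3·2
1 = −3·20988 + 8995·7
So 7·8995 ≡ 1 (mod 20988), hence d = 8995.

8995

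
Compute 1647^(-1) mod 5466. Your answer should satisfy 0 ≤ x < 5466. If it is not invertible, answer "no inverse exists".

Euclidean algorithm on 5466, 1647:
5466 = 3×1647 + 525
1647 = 3×525 + 72
525 = 7×72 + 21
72 = 3×21 + 9
21 = 2×9 + 3
9 = 3×3 + 0
Since gcd = 3 > 1, 1647 is not a unit mod 5466.

no inverse exists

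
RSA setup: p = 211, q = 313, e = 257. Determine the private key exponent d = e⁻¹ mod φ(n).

φ(n) = (p−1)(q−1) = 210·312 = 65520.
Need d with 257·d ≡ 1 (mod 65520). Apply the extended Euclidean algorithm:
65520 = 254·257 + 242
257 = 1·242 + 15
242 = 16·15 + 2
15 = 7·2 + 1
2 = 2·1 + 0
Back-substitute:
1 = 15 − 7·2
1 = −7·242 + 113·15
1 = 113·257 − 120·242
1 = −120·65520 + 30593·257
So 257·30593 ≡ 1 (mod 65520), hence d = 30593.

30593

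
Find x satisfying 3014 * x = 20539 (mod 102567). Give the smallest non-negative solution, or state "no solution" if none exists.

73478

First find gcd(3014, 102567):
102567 = 34·3014 + 91
3014 = 33·91 + 11
91 = 8·11 + 3
11 = 3·3 + 2
3 = 1·2 + 1
2 = 2·1 + 0
gcd = 1, so a unique solution mod 102567 exists.
Back-substitute for the Bézout coefficients:
1 = 3 − 2
1 = −11 + 4·3
1 = 4·91 − 33·11
1 = −33·3014 + 1093·91
1 = 1093·102567 − 37195·3014
So 3014·(-37195) ≡ 1 (mod 102567), giving 3014⁻¹ ≡ 65372.
x ≡ 3014⁻¹·20539 ≡ 65372·20539 ≡ 73478 (mod 102567).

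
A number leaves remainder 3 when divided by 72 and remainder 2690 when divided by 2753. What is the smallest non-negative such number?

Write x = 3 + 72·k. Then 72·k ≡ 2690 − 3 ≡ 2687 (mod 2753).
Need 72⁻¹ mod 2753. Extended Euclid on (2753, 72):
2753 = 38·72 + 17
72 = 4·17 + 4
17 = 4·4 + 1
4 = 4·1 + 0
Back-substitute:
1 = 17 − 4·4
1 = −4·72 + 17·17
1 = 17·2753 − 650·72
72⁻¹ ≡ 2103 (mod 2753), so k ≡ 2103·2687 ≡ 1605 (mod 2753).
x = 3 + 72·1605 = 115563.

115563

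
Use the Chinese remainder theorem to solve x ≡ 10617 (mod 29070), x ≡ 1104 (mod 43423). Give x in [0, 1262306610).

Write x = 10617 + 29070·k. Then 29070·k ≡ 1104 − 10617 ≡ 33910 (mod 43423).
Need 29070⁻¹ mod 43423. Extended Euclid on (43423, 29070):
43423 = 1×29070 + 14353
29070 = 2×14353 + 364
14353 = 39×364 + 157
364 = 2×157 + 50
157 = 3×50 + 7
50 = 7×7 + 1
7 = 7×1 + 0
Back-substitute:
1 = 50 − 7·7
1 = −7·157 + 22·50
1 = 22·364 − 51·157
1 = −51·14353 + 2011·364
1 = 2011·29070 − 4073·14353
1 = −4073·43423 + 6084·29070
29070⁻¹ ≡ 6084 (mod 43423), so k ≡ 6084·33910 ≡ 5767 (mod 43423).
x = 10617 + 29070·5767 = 167657307.

167657307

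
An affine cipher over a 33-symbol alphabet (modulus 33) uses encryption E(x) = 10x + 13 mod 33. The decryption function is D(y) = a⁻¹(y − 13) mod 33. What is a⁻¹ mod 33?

Run Euclid on (33, 10):
33 = 3·10 + 3
10 = 3·3 + 1
3 = 3·1 + 0
gcd = 1, so the inverse exists. Back-substitute:
1 = 10 − 3·3
1 = −3·33 + 10·10
So 10·10 ≡ 1 (mod 33).

10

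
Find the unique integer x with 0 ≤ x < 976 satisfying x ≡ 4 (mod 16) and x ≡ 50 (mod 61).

Write x = 4 + 16·k. Then 16·k ≡ 50 − 4 ≡ 46 (mod 61).
Need 16⁻¹ mod 61. Extended Euclid on (61, 16):
61 = 3*16 + 13
16 = 1*13 + 3
13 = 4*3 + 1
3 = 3*1 + 0
Back-substitute:
1 = 13 − 4·3
1 = −4·16 + 5·13
1 = 5·61 − 19·16
16⁻¹ ≡ 42 (mod 61), so k ≡ 42·46 ≡ 41 (mod 61).
x = 4 + 16·41 = 660.

660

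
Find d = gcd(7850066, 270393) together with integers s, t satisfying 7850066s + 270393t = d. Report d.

Repeated division:
7850066 = 29·270393 + 8669
270393 = 31·8669 + 1654
8669 = 5·1654 + 399
1654 = 4·399 + 58
399 = 6·58 + 51
58 = 1·51 + 7
51 = 7·7 + 2
7 = 3·2 + 1
2 = 2·1 + 0
gcd(7850066, 270393) = 1.
Express as a combination:
1 = 7 − 3·2
1 = −3·51 + 22·7
1 = 22·58 − 25·51
1 = −25·399 + 172·58
1 = 172·1654 − 713·399
1 = −713·8669 + 3737·1654
1 = 3737·270393 − 116560·8669
1 = −116560·7850066 + 3383977·270393
So 1 = (-116560)·7850066 + (3383977)·270393.

1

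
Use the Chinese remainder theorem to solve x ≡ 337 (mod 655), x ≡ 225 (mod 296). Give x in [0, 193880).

42257

Write x = 337 + 655·k. Then 655·k ≡ 225 − 337 ≡ 184 (mod 296).
Need 655⁻¹ mod 296. Extended Euclid on (296, 63):
296 = 4*63 + 44
63 = 1*44 + 19
44 = 2*19 + 6
19 = 3*6 + 1
6 = 6*1 + 0
Back-substitute:
1 = 19 − 3·6
1 = −3·44 + 7·19
1 = 7·63 − 10·44
1 = −10·296 + 47·63
655⁻¹ ≡ 47 (mod 296), so k ≡ 47·184 ≡ 64 (mod 296).
x = 337 + 655·64 = 42257.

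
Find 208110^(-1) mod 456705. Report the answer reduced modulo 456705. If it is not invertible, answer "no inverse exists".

no inverse exists

Compute gcd(208110, 456705):
456705 = 2·208110 + 40485
208110 = 5·40485 + 5685
40485 = 7·5685 + 690
5685 = 8·690 + 165
690 = 4·165 + 30
165 = 5·30 + 15
30 = 2·15 + 0
The gcd is 15, not 1, hence no inverse exists.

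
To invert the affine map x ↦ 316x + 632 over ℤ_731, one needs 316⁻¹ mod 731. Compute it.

539

Run Euclid on (731, 316):
731 = 2·316 + 99
316 = 3·99 + 19
99 = 5·19 + 4
19 = 4·4 + 3
4 = 1·3 + 1
3 = 3·1 + 0
Since gcd(316, 731) = 1, back-substitute to write 1 as a combination:
1 = 4 − 3
1 = −19 + 5·4
1 = 5·99 − 26·19
1 = −26·316 + 83·99
1 = 83·731 − 192·316
So 316·(-192) ≡ 1 (mod 731), and -192 ≡ 539 (mod 731).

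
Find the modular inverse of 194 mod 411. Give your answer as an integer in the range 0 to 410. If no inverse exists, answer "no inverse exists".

125

Extended Euclidean algorithm:
411 = 2·194 + 23
194 = 8·23 + 10
23 = 2·10 + 3
10 = 3·3 + 1
3 = 3·1 + 0
Since gcd(194, 411) = 1, back-substitute to write 1 as a combination:
1 = 10 − 3·3
1 = −3·23 + 7·10
1 = 7·194 − 59·23
1 = −59·411 + 125·194
So 194·125 ≡ 1 (mod 411).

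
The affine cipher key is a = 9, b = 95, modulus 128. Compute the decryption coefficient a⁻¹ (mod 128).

Extended Euclidean algorithm:
128 = 14×9 + 2
9 = 4×2 + 1
2 = 2×1 + 0
gcd = 1, so the inverse exists. Back-substitute:
1 = 9 − 4·2
1 = −4·128 + 57·9
So 9·57 ≡ 1 (mod 128).

57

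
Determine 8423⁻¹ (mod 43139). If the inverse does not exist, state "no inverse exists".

Apply the Euclidean algorithm to 43139 and 8423:
43139 = 5*8423 + 1024
8423 = 8*1024 + 231
1024 = 4*231 + 100
231 = 2*100 + 31
100 = 3*31 + 7
31 = 4*7 + 3
7 = 2*3 + 1
3 = 3*1 + 0
The gcd is 1. Working backward:
1 = 7 − 2·3
1 = −2·31 + 9·7
1 = 9·100 − 29·31
1 = −29·231 + 67·100
1 = 67·1024 − 297·231
1 = −297·8423 + 2443·1024
1 = 2443·43139 − 12512·8423
Thus 8423·(-12512) ≡ 1 (mod 43139); reducing, -12512 mod 43139 = 30627.

30627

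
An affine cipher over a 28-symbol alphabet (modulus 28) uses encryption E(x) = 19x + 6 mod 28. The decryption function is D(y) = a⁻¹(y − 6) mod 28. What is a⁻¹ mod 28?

3

gcd(28, 19) by repeated division:
28 = 1×19 + 9
19 = 2×9 + 1
9 = 9×1 + 0
gcd = 1, so the inverse exists. Back-substitute:
1 = 19 − 2·9
1 = −2·28 + 3·19
So 19·3 ≡ 1 (mod 28).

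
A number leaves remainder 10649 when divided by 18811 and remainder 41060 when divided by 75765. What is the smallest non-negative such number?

Write x = 10649 + 18811·k. Then 18811·k ≡ 41060 − 10649 ≡ 30411 (mod 75765).
Need 18811⁻¹ mod 75765. Extended Euclid on (75765, 18811):
75765 = 4·18811 + 521
18811 = 36·521 + 55
521 = 9·55 + 26
55 = 2·26 + 3
26 = 8·3 + 2
3 = 1·2 + 1
2 = 2·1 + 0
Back-substitute:
1 = 3 − 2
1 = −26 + 9·3
1 = 9·55 − 19·26
1 = −19·521 + 180·55
1 = 180·18811 − 6499·521
1 = −6499·75765 + 26176·18811
18811⁻¹ ≡ 26176 (mod 75765), so k ≡ 26176·30411 ≡ 51246 (mod 75765).
x = 10649 + 18811·51246 = 963999155.

963999155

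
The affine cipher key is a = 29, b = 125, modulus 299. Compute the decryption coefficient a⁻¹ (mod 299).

165

gcd(299, 29) by repeated division:
299 = 10×29 + 9
29 = 3×9 + 2
9 = 4×2 + 1
2 = 2×1 + 0
The gcd is 1. Working backward:
1 = 9 − 4·2
1 = −4·29 + 13·9
1 = 13·299 − 134·29
So 29·(-134) ≡ 1 (mod 299), and -134 ≡ 165 (mod 299).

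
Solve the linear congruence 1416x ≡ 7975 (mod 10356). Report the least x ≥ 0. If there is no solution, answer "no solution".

no solution

gcd(1416, 10356):
10356 = 7×1416 + 444
1416 = 3×444 + 84
444 = 5×84 + 24
84 = 3×24 + 12
24 = 2×12 + 0
gcd = 12, but 12 ∤ 7975, so the congruence has no solution.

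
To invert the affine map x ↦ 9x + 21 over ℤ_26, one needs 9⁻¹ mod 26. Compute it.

Apply the Euclidean algorithm to 26 and 9:
26 = 2*9 + 8
9 = 1*8 + 1
8 = 8*1 + 0
The gcd is 1. Working backward:
1 = 9 − 8
1 = −26 + 3·9
So 9·3 ≡ 1 (mod 26).

3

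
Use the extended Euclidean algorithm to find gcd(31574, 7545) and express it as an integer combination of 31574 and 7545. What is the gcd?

1

Euclidean algorithm:
31574 = 4·7545 + 1394
7545 = 5·1394 + 575
1394 = 2·575 + 244
575 = 2·244 + 87
244 = 2·87 + 70
87 = 1·70 + 17
70 = 4·17 + 2
17 = 8·2 + 1
2 = 2·1 + 0
gcd(31574, 7545) = 1.
Back-substituting:
1 = 17 − 8·2
1 = −8·70 + 33·17
1 = 33·87 − 41·70
1 = −41·244 + 115·87
1 = 115·575 − 271·244
1 = −271·1394 + 657·575
1 = 657·7545 − 3556·1394
1 = −3556·31574 + 14881·7545
So 1 = (-3556)·31574 + (14881)·7545.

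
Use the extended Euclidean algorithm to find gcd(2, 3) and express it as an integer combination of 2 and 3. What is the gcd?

1

Repeated division:
3 = 1×2 + 1
2 = 2×1 + 0
gcd(2, 3) = 1.
Express as a combination:
1 = 3 − 2
So 1 = (1)·3 + (-1)·2.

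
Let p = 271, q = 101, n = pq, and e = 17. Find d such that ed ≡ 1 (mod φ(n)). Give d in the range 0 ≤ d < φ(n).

6353

φ(n) = (p−1)(q−1) = 270·100 = 27000.
Need d with 17·d ≡ 1 (mod 27000). Apply the extended Euclidean algorithm:
27000 = 1588*17 + 4
17 = 4*4 + 1
4 = 4*1 + 0
Back-substitute:
1 = 17 − 4·4
1 = −4·27000 + 6353·17
So 17·6353 ≡ 1 (mod 27000), hence d = 6353.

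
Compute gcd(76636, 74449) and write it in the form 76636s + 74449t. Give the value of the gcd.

1

Apply Euclid's algorithm to 76636 and 74449:
76636 = 1*74449 + 2187
74449 = 34*2187 + 91
2187 = 24*91 + 3
91 = 30*3 + 1
3 = 3*1 + 0
gcd(76636, 74449) = 1.
Express as a combination:
1 = 91 − 30·3
1 = −30·2187 + 721·91
1 = 721·74449 − 24544·2187
1 = −24544·76636 + 25265·74449
So 1 = (-24544)·76636 + (25265)·74449.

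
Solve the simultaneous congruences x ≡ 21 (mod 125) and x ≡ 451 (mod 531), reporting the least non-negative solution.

50896

Write x = 21 + 125·k. Then 125·k ≡ 451 − 21 ≡ 430 (mod 531).
Need 125⁻¹ mod 531. Extended Euclid on (531, 125):
531 = 4*125 + 31
125 = 4*31 + 1
31 = 31*1 + 0
Back-substitute:
1 = 125 − 4·31
1 = −4·531 + 17·125
125⁻¹ ≡ 17 (mod 531), so k ≡ 17·430 ≡ 407 (mod 531).
x = 21 + 125·407 = 50896.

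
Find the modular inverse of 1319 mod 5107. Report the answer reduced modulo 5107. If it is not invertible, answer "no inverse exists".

Apply the Euclidean algorithm to 5107 and 1319:
5107 = 3×1319 + 1150
1319 = 1×1150 + 169
1150 = 6×169 + 136
169 = 1×136 + 33
136 = 4×33 + 4
33 = 8×4 + 1
4 = 4×1 + 0
Since gcd(1319, 5107) = 1, back-substitute to write 1 as a combination:
1 = 33 − 8·4
1 = −8·136 + 33·33
1 = 33·169 − 41·136
1 = −41·1150 + 279·169
1 = 279·1319 − 320·1150
1 = −320·5107 + 1239·1319
So 1319·1239 ≡ 1 (mod 5107).

1239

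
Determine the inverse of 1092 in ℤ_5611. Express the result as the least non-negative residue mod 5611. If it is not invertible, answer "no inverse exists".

Run Euclid on (5611, 1092):
5611 = 5*1092 + 151
1092 = 7*151 + 35
151 = 4*35 + 11
35 = 3*11 + 2
11 = 5*2 + 1
2 = 2*1 + 0
Since gcd(1092, 5611) = 1, back-substitute to write 1 as a combination:
1 = 11 − 5·2
1 = −5·35 + 16·11
1 = 16·151 − 69·35
1 = −69·1092 + 499·151
1 = 499·5611 − 2564·1092
Hence 1092⁻¹ ≡ -2564 ≡ 3047 (mod 5611).

3047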